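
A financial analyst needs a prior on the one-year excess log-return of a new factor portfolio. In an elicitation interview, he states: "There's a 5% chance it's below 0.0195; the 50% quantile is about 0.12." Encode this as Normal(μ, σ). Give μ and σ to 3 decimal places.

For Normal(μ,σ), the p-quantile is μ + z_p·σ. Here z_{0.05} = -1.645, z_{0.5} = 0.
So 0.0195 = μ − 1.645σ and 0.12 = μ + 0σ.
Subtracting: σ = (0.12 − 0.0195)/(0 − (-1.645)) = 0.061.
Then μ = 0.0195 − (-1.645)·0.061 = 0.120.

μ = 0.120, σ = 0.061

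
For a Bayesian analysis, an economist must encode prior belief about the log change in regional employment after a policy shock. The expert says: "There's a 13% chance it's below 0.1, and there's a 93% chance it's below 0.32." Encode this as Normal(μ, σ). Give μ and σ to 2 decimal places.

μ = 0.20, σ = 0.08

The p-quantile of Normal(μ,σ) is μ + z_p·σ, with z_{0.13} = -1.126 and z_{0.93} = 1.476.
Eliminate σ: μ = (z₂·x₁ − z₁·x₂)/(z₂ − z₁) = (1.476·0.1 − (-1.126)·0.32)/2.602 = 0.20.
Then σ = (x₂ − x₁)/(z₂ − z₁) = (0.32 − 0.1)/2.602 = 0.08.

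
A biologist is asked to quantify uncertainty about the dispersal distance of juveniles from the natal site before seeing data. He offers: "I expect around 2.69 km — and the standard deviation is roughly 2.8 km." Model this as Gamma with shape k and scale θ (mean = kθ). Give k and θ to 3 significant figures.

k ≈ 0.923, θ ≈ 2.91

For Gamma(k, scale θ): mean = kθ, variance = kθ², so CV = 1/√k.
CV = SD/mean = 2.8/2.69 = 1.041, hence k = 1/CV² = 0.923.
Then θ = mean/k = 2.69/0.923 = 2.91.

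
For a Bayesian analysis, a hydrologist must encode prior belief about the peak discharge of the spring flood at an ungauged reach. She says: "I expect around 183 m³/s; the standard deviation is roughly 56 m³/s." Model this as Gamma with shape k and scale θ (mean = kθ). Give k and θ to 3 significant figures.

For Gamma(k, scale θ): mean = kθ, variance = kθ², so CV = 1/√k.
CV = SD/mean = 56/183 = 0.306, hence k = 1/CV² = 10.7.
Then θ = mean/k = 183/10.7 = 17.1.

k ≈ 10.7, θ ≈ 17.1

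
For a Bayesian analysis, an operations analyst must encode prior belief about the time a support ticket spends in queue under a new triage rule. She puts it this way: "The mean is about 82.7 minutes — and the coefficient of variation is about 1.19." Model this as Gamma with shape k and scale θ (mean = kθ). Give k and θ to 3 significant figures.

k ≈ 0.706, θ ≈ 117

For Gamma(k, scale θ): mean = kθ, variance = kθ², so CV = 1/√k.
CV = 1.19, hence k = 1/CV² = 0.706.
Then θ = mean/k = 82.7/0.706 = 117.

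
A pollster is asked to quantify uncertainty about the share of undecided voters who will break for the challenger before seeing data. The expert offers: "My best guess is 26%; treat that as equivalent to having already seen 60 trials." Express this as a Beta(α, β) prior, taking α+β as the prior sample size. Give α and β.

α = 15.6, β = 44.4

Under the effective-sample-size interpretation, Beta(α, β) has prior mean α/(α+β) and prior sample size α+β.
So α+β = 60 and α/(α+β) = 0.26, giving α = 0.26·60 = 15.6 and β = 60 − 15.6 = 44.4.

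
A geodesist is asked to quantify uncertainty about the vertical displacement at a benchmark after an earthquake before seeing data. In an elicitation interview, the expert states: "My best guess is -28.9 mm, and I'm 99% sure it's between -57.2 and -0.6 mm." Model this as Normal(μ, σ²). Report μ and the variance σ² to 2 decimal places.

A symmetric 99% interval runs μ ± z·σ with z = 2.576.
Half-width = 28.3, so σ = 28.3/2.576 = 10.987 and σ² = 120.71.
μ is the stated best guess, -28.90.

μ = -28.90, σ² = 120.71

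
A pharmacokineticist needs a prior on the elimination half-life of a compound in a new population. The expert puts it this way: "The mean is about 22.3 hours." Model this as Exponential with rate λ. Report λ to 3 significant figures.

λ ≈ 0.0448

Exponential mean = 1/λ, so λ = 1/22.3 = 0.0448.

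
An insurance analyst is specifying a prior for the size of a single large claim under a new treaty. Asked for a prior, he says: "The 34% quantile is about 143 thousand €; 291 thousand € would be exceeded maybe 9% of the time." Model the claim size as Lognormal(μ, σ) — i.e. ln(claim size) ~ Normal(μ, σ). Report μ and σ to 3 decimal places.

If T ~ Lognormal(μ,σ) then ln T ~ Normal(μ,σ), so the p-quantile of ln T is μ + z_p·σ.
ln(143) = 4.963 and ln(291) = 5.673; z_{0.34} = -0.4125, z_{0.91} = 1.341.
σ = (5.673 − 4.963)/(1.341 − (-0.4125)) = 0.405.
μ = 4.963 − (-0.4125)·0.405 = 5.130.

μ ≈ 5.130, σ ≈ 0.405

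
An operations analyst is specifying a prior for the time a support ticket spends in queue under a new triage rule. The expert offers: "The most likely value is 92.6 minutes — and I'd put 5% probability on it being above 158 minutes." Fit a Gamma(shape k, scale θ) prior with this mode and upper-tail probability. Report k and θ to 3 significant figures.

Gamma(k,θ) with k>1 has mode (k−1)θ, so θ = 92.6/(k−1).
Need P(X < 158) = 0.95 with θ tied to k this way. Start at k = 2, θ = 92.6: P(X<158) ≈ 0.509.
Too low — raise k to concentrate. Iterating converges to k ≈ 10.8.
Then θ = 92.6/(10.8−1) ≈ 9.47.

k ≈ 10.8, θ ≈ 9.47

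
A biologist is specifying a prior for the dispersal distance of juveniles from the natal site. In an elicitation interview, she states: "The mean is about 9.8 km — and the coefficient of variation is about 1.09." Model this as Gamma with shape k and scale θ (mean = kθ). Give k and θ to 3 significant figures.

For Gamma(k, scale θ): mean = kθ, variance = kθ², so CV = 1/√k.
CV = 1.09, hence k = 1/CV² = 0.842.
Then θ = mean/k = 9.8/0.842 = 11.6.

k ≈ 0.842, θ ≈ 11.6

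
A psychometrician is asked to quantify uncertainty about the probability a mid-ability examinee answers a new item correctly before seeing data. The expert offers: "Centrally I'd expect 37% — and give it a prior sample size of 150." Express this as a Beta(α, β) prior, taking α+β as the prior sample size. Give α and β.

α = 55.5, β = 94.5

Under the effective-sample-size interpretation, Beta(α, β) has prior mean α/(α+β) and prior sample size α+β.
So α+β = 150 and α/(α+β) = 0.37, giving α = 0.37·150 = 55.5 and β = 150 − 55.5 = 94.5.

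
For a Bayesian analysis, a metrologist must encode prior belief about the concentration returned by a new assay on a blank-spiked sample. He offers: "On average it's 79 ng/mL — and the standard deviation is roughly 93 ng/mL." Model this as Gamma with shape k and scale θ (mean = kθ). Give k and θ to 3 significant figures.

For Gamma(k, scale θ): mean = kθ, variance = kθ², so CV = 1/√k.
CV = SD/mean = 93/79 = 1.177, hence k = 1/CV² = 0.722.
Then θ = mean/k = 79/0.722 = 109.

k ≈ 0.722, θ ≈ 109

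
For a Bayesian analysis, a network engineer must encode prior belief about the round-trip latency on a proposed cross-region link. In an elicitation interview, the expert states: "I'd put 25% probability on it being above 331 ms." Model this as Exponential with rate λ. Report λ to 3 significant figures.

P(T > 331.0) = e^(−λ·331.0) = 0.25, so λ = −ln(0.25)/331.0 = 0.00419.

λ ≈ 0.00419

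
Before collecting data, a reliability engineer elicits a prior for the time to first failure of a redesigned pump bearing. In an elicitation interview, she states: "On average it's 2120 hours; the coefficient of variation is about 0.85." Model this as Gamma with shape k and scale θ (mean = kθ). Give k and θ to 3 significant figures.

For Gamma(k, scale θ): mean = kθ, variance = kθ², so CV = 1/√k.
CV = 0.85, hence k = 1/CV² = 1.38.
Then θ = mean/k = 2120/1.38 = 1530.

k ≈ 1.38, θ ≈ 1530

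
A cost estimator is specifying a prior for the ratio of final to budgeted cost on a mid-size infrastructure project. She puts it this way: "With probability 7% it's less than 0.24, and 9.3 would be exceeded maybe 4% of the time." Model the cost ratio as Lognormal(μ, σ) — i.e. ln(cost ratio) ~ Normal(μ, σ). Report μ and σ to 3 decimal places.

μ ≈ 0.246, σ ≈ 1.133

If T ~ Lognormal(μ,σ) then ln T ~ Normal(μ,σ), so the p-quantile of ln T is μ + z_p·σ.
ln(0.24) = -1.427 and ln(9.3) = 2.23; z_{0.07} = -1.476, z_{0.96} = 1.751.
σ = (2.23 − -1.427)/(1.751 − (-1.476)) = 1.133.
μ = -1.427 − (-1.476)·1.133 = 0.246.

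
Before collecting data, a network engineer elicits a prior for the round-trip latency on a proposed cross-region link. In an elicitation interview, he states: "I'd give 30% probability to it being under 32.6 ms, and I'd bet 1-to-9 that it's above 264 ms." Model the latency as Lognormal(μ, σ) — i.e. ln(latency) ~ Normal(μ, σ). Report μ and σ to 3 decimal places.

If T ~ Lognormal(μ,σ) then ln T ~ Normal(μ,σ), so the p-quantile of ln T is μ + z_p·σ.
ln(32.6) = 3.484 and ln(264) = 5.576; z_{0.3} = -0.5244, z_{0.9} = 1.282.
σ = (5.576 − 3.484)/(1.282 − (-0.5244)) = 1.158.
μ = 3.484 − (-0.5244)·1.158 = 4.092.

μ ≈ 4.092, σ ≈ 1.158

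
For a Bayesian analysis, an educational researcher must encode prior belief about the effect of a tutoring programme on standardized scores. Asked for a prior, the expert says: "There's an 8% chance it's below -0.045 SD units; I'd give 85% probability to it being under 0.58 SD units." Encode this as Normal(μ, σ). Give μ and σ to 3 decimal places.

μ = 0.315, σ = 0.256

The p-quantile of Normal(μ,σ) is μ + z_p·σ, with z_{0.08} = -1.405 and z_{0.85} = 1.036.
Eliminate σ: μ = (z₂·x₁ − z₁·x₂)/(z₂ − z₁) = (1.036·-0.045 − (-1.405)·0.58)/2.442 = 0.315.
Then σ = (x₂ − x₁)/(z₂ − z₁) = (0.58 − -0.045)/2.442 = 0.256.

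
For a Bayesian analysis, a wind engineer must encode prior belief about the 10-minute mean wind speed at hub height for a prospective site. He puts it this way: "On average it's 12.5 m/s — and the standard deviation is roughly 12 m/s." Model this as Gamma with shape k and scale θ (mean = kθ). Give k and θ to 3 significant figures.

For Gamma(k, scale θ): mean = kθ, variance = kθ², so CV = 1/√k.
CV = SD/mean = 12/12.5 = 0.96, hence k = 1/CV² = 1.09.
Then θ = mean/k = 12.5/1.09 = 11.5.

k ≈ 1.09, θ ≈ 11.5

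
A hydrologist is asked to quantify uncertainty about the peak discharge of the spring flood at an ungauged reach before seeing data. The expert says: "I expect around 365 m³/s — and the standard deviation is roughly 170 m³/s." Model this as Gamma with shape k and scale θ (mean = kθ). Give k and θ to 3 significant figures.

k ≈ 4.61, θ ≈ 79.2

For Gamma(k, scale θ): mean = kθ, variance = kθ², so CV = 1/√k.
CV = SD/mean = 170/365 = 0.4658, hence k = 1/CV² = 4.61.
Then θ = mean/k = 365/4.61 = 79.2.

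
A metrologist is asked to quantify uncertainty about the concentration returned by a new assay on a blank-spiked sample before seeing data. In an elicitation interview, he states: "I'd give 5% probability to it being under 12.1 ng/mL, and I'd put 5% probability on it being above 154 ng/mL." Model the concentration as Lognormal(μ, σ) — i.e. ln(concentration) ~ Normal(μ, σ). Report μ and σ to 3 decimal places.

μ ≈ 3.765, σ ≈ 0.773

If T ~ Lognormal(μ,σ) then ln T ~ Normal(μ,σ), so the p-quantile of ln T is μ + z_p·σ.
ln(12.1) = 2.493 and ln(154) = 5.037; z_{0.05} = -1.645, z_{0.95} = 1.645.
σ = (5.037 − 2.493)/(1.645 − (-1.645)) = 0.773.
μ = 2.493 − (-1.645)·0.773 = 3.765.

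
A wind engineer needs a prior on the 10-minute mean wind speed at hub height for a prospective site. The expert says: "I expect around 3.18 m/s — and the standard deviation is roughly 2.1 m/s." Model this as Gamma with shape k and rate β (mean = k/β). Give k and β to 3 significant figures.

k ≈ 2.29, β ≈ 0.721

For Gamma(k, rate β): mean = k/β, variance = k/β², so CV = 1/√k.
CV = SD/mean = 2.1/3.18 = 0.6604, hence k = 1/CV² = 2.29.
Then β = k/mean = 2.29/3.18 = 0.721.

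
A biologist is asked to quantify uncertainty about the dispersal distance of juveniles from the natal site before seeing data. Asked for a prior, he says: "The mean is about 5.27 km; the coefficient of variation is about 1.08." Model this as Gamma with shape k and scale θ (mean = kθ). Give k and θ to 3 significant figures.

For Gamma(k, scale θ): mean = kθ, variance = kθ², so CV = 1/√k.
CV = 1.08, hence k = 1/CV² = 0.857.
Then θ = mean/k = 5.27/0.857 = 6.15.

k ≈ 0.857, θ ≈ 6.15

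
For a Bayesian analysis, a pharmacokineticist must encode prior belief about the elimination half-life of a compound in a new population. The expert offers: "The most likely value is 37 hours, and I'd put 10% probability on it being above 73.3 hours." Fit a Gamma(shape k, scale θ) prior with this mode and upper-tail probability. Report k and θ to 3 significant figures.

Gamma(k,θ) with k>1 has mode (k−1)θ, so θ = 37/(k−1).
Need P(X < 73.3) = 0.9 with θ tied to k this way. Start at k = 2, θ = 37: P(X<73.3) ≈ 0.589.
Too low — raise k to concentrate. Iterating converges to k ≈ 5.1.
Then θ = 37/(5.1−1) ≈ 9.02.

k ≈ 5.1, θ ≈ 9.02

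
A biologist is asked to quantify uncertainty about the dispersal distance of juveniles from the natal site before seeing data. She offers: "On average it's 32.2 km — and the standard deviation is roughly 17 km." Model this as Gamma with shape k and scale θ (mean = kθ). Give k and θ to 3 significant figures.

k ≈ 3.59, θ ≈ 8.98

For Gamma(k, scale θ): mean = kθ, variance = kθ², so CV = 1/√k.
CV = SD/mean = 17/32.2 = 0.528, hence k = 1/CV² = 3.59.
Then θ = mean/k = 32.2/3.59 = 8.98.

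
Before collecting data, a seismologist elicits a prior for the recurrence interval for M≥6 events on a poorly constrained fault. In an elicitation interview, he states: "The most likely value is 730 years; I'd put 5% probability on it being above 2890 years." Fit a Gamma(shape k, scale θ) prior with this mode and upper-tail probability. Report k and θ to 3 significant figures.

Gamma(k,θ) with k>1 has mode (k−1)θ, so θ = 730/(k−1).
Need P(X < 2890) = 0.95 with θ tied to k this way. Start at k = 2, θ = 730: P(X<2890) ≈ 0.905.
Too low — raise k to concentrate. Iterating converges to k ≈ 2.33.
Then θ = 730/(2.33−1) ≈ 548.

k ≈ 2.33, θ ≈ 548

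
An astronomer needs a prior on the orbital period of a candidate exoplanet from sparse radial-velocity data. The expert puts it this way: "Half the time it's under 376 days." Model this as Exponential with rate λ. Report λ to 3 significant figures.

Exponential median = ln 2 / λ, so λ = ln 2 / 376.0 = 0.00184.

λ ≈ 0.00184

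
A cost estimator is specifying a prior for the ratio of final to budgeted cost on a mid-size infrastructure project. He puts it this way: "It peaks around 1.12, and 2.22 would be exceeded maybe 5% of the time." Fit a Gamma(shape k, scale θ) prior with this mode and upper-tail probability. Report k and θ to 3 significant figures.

k ≈ 6.92, θ ≈ 0.189

Gamma(k,θ) with k>1 has mode (k−1)θ, so θ = 1.12/(k−1).
Need P(X < 2.22) = 0.95 with θ tied to k this way. Start at k = 2, θ = 1.12: P(X<2.22) ≈ 0.589.
Too low — raise k to concentrate. Iterating converges to k ≈ 6.92.
Then θ = 1.12/(6.92−1) ≈ 0.189.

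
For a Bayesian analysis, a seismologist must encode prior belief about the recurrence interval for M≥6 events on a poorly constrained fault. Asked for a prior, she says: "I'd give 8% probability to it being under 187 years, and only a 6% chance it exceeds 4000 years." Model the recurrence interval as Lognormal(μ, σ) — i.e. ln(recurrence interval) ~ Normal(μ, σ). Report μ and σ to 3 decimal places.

If T ~ Lognormal(μ,σ) then ln T ~ Normal(μ,σ), so the p-quantile of ln T is μ + z_p·σ.
ln(187) = 5.231 and ln(4000) = 8.294; z_{0.08} = -1.405, z_{0.94} = 1.555.
σ = (8.294 − 5.231)/(1.555 − (-1.405)) = 1.035.
μ = 5.231 − (-1.405)·1.035 = 6.685.

μ ≈ 6.685, σ ≈ 1.035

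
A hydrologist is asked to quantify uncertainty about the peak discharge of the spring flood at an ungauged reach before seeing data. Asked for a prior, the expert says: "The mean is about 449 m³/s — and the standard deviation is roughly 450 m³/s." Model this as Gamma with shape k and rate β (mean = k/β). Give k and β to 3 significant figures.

For Gamma(k, rate β): mean = k/β, variance = k/β², so CV = 1/√k.
CV = SD/mean = 450/449 = 1.002, hence k = 1/CV² = 0.996.
Then β = k/mean = 0.996/449 = 0.00222.

k ≈ 0.996, β ≈ 0.00222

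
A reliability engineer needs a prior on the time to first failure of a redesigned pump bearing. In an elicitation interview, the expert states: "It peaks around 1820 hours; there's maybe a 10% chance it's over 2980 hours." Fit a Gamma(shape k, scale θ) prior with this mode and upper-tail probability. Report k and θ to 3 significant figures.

k ≈ 8.75, θ ≈ 235

Gamma(k,θ) with k>1 has mode (k−1)θ, so θ = 1820/(k−1).
Need P(X < 2980) = 0.9 with θ tied to k this way. Start at k = 2, θ = 1820: P(X<2980) ≈ 0.487.
Too low — raise k to concentrate. Iterating converges to k ≈ 8.75.
Then θ = 1820/(8.75−1) ≈ 235.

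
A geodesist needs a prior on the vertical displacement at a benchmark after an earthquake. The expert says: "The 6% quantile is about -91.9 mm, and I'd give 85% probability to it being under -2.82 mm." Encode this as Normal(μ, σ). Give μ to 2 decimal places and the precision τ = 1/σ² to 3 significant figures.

μ = -38.45, τ = 0.000846

The p-quantile of Normal(μ,σ) is μ + z_p·σ, with z_{0.06} = -1.555 and z_{0.85} = 1.036.
Eliminate σ: μ = (z₂·x₁ − z₁·x₂)/(z₂ − z₁) = (1.036·-91.9 − (-1.555)·-2.82)/2.591 = -38.45.
Then σ = (x₂ − x₁)/(z₂ − z₁) = (-2.82 − -91.9)/2.591 = 34.38.
Precision τ = 1/σ² = 1/34.38² = 0.000846.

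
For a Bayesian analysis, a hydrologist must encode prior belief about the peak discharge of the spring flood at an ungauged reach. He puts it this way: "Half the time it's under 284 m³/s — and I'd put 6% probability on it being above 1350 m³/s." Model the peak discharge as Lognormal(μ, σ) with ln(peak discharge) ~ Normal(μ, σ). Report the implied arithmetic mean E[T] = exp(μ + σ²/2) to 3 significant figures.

If T ~ Lognormal(μ,σ) then ln T ~ Normal(μ,σ), so the p-quantile of ln T is μ + z_p·σ.
ln(284) = 5.649 and ln(1350) = 7.208; z_{0.5} = 0, z_{0.94} = 1.555.
σ = (7.208 − 5.649)/(1.555 − (0)) = 1.003.
μ = 5.649 − (0)·1.003 = 5.649.
E[T] = exp(μ + σ²/2) = exp(5.649 + 0.5026) = 469 m³/s.

E[T] ≈ 469 m³/s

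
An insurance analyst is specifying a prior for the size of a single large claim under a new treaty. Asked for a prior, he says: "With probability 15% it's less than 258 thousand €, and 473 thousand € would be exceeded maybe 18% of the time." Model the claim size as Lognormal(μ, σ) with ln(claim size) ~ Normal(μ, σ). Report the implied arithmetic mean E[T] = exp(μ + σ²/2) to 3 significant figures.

E[T] ≈ 374 thousand €

If T ~ Lognormal(μ,σ) then ln T ~ Normal(μ,σ), so the p-quantile of ln T is μ + z_p·σ.
ln(258) = 5.553 and ln(473) = 6.159; z_{0.15} = -1.036, z_{0.82} = 0.9154.
σ = (6.159 − 5.553)/(0.9154 − (-1.036)) = 0.311.
μ = 5.553 − (-1.036)·0.311 = 5.875.
E[T] = exp(μ + σ²/2) = exp(5.875 + 0.0482) = 374 thousand €.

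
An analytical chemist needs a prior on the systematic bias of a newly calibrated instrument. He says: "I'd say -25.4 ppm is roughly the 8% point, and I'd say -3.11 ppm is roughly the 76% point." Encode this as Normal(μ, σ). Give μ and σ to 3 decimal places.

μ = -10.567, σ = 10.557

For Normal(μ,σ), the p-quantile is μ + z_p·σ. Here z_{0.08} = -1.405, z_{0.76} = 0.7063.
So -25.4 = μ − 1.405σ and -3.11 = μ + 0.7063σ.
Subtracting: σ = (-3.11 − -25.4)/(0.7063 − (-1.405)) = 10.557.
Then μ = -25.4 − (-1.405)·10.557 = -10.567.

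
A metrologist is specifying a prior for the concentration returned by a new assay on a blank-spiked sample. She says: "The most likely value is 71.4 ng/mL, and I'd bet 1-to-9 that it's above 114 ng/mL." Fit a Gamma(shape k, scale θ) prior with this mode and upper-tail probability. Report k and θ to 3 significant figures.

k ≈ 9.58, θ ≈ 8.32

Gamma(k,θ) with k>1 has mode (k−1)θ, so θ = 71.4/(k−1).
Need P(X < 114) = 0.9 with θ tied to k this way. Start at k = 2, θ = 71.4: P(X<114) ≈ 0.474.
Too low — raise k to concentrate. Iterating converges to k ≈ 9.58.
Then θ = 71.4/(9.58−1) ≈ 8.32.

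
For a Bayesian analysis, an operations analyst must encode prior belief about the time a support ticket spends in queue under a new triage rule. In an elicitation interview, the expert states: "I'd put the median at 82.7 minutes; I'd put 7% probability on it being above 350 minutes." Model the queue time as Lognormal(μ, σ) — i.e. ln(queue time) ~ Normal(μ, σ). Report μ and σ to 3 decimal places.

μ ≈ 4.415, σ ≈ 0.978

If T ~ Lognormal(μ,σ) then ln T ~ Normal(μ,σ), so the p-quantile of ln T is μ + z_p·σ.
ln(82.7) = 4.415 and ln(350) = 5.858; z_{0.5} = 0, z_{0.93} = 1.476.
σ = (5.858 − 4.415)/(1.476 − (0)) = 0.978.
μ = 4.415 − (0)·0.978 = 4.415.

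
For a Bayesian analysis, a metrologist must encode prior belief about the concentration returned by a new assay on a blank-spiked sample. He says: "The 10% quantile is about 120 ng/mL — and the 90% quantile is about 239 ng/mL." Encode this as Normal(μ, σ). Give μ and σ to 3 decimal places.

For Normal(μ,σ), the p-quantile is μ + z_p·σ. Here z_{0.1} = -1.282, z_{0.9} = 1.282.
So 120 = μ − 1.282σ and 239 = μ + 1.282σ.
Subtracting: σ = (239 − 120)/(1.282 − (-1.282)) = 46.428.
Then μ = 120 − (-1.282)·46.428 = 179.500.

μ = 179.500, σ = 46.428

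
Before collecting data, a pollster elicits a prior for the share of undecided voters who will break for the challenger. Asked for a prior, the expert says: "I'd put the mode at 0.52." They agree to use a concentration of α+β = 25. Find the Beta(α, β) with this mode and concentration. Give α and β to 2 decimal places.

For α,β > 1 the Beta mode is (α−1)/(α+β−2). With α+β = 25, the mode is (α−1)/23.
Set (α−1)/23 = 0.52 → α = 1 + 0.52·23 = 12.96.
β = 25 − α = 12.04.

α = 12.96, β = 12.04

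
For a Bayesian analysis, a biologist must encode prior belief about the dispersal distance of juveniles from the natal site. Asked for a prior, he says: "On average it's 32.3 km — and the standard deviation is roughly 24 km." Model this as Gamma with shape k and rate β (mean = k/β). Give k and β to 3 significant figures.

k ≈ 1.81, β ≈ 0.0561

For Gamma(k, rate β): mean = k/β, variance = k/β², so CV = 1/√k.
CV = SD/mean = 24/32.3 = 0.743, hence k = 1/CV² = 1.81.
Then β = k/mean = 1.81/32.3 = 0.0561.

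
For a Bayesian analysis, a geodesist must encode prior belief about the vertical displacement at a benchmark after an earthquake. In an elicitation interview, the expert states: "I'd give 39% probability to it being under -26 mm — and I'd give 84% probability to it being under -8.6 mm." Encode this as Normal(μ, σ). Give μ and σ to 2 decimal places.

For Normal(μ,σ), the p-quantile is μ + z_p·σ. Here z_{0.39} = -0.2793, z_{0.84} = 0.9945.
So -26 = μ − 0.2793σ and -8.6 = μ + 0.9945σ.
Subtracting: σ = (-8.6 − -26)/(0.9945 − (-0.2793)) = 13.66.
Then μ = -26 − (-0.2793)·13.66 = -22.18.

μ = -22.18, σ = 13.66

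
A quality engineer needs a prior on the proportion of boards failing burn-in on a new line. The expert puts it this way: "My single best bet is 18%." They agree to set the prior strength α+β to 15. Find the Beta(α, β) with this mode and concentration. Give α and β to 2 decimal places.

For α,β > 1 the Beta mode is (α−1)/(α+β−2). With α+β = 15, the mode is (α−1)/13.
Set (α−1)/13 = 0.18 → α = 1 + 0.18·13 = 3.34.
β = 15 − α = 11.66.

α = 3.34, β = 11.66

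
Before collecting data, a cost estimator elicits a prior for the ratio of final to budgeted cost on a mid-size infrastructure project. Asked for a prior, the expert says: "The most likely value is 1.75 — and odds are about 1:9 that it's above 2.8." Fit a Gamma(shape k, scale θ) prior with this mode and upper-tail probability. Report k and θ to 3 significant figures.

k ≈ 9.5, θ ≈ 0.206

Gamma(k,θ) with k>1 has mode (k−1)θ, so θ = 1.75/(k−1).
Need P(X < 2.8) = 0.9 with θ tied to k this way. Start at k = 2, θ = 1.75: P(X<2.8) ≈ 0.475.
Too low — raise k to concentrate. Iterating converges to k ≈ 9.5.
Then θ = 1.75/(9.5−1) ≈ 0.206.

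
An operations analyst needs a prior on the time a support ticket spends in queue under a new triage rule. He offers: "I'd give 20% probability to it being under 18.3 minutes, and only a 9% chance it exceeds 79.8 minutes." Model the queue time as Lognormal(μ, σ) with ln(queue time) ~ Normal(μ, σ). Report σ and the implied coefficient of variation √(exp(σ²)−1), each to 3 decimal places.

If T ~ Lognormal(μ,σ) then ln T ~ Normal(μ,σ), so the p-quantile of ln T is μ + z_p·σ.
ln(18.3) = 2.907 and ln(79.8) = 4.38; z_{0.2} = -0.8416, z_{0.91} = 1.341.
σ = (4.38 − 2.907)/(1.341 − (-0.8416)) = 0.675.
μ = 2.907 − (-0.8416)·0.675 = 3.475.
CV = √(exp(σ²)−1) = √(exp(0.4553)−1) = 0.759.

σ ≈ 0.675, CV ≈ 0.759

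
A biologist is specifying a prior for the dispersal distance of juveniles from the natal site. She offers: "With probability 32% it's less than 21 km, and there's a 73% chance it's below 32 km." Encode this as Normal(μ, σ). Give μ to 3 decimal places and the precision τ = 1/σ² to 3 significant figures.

μ = 25.761, τ = 0.00965

For Normal(μ,σ), the p-quantile is μ + z_p·σ. Here z_{0.32} = -0.4677, z_{0.73} = 0.6128.
So 21 = μ − 0.4677σ and 32 = μ + 0.6128σ.
Subtracting: σ = (32 − 21)/(0.6128 − (-0.4677)) = 10.180.
Then μ = 21 − (-0.4677)·10.180 = 25.761.
Precision τ = 1/σ² = 1/10.18² = 0.00965.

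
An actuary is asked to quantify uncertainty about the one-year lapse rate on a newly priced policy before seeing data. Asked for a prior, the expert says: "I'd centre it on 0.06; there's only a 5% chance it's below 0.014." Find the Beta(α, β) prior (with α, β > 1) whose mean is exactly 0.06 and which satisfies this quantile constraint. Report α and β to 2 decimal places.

With mean 0.06 fixed, write α = 0.06s, β = 0.94s where s = α+β.
Need P(θ < 0.014) = 0.05 under Beta(0.06s, 0.94s). Normal approximation: (q−m)/√(m(1−m)/s) ≈ z_{0.05} = -1.64, so s ≈ 0.06·0.94·(-1.64)²/(0.014−0.06)² = 72.1.
At s = 72.1: P(θ<0.014) ≈ 0.010. Adjusting to match 0.05 gives s ≈ 40.95.
So α = 0.06·40.95 ≈ 2.46, β = 0.94·40.95 ≈ 38.50.

α ≈ 2.46, β ≈ 38.50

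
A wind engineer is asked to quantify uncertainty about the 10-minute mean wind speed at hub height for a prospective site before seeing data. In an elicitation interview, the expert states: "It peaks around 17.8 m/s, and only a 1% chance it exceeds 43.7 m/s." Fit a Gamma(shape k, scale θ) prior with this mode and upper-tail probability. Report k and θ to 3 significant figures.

k ≈ 6.84, θ ≈ 3.05

Gamma(k,θ) with k>1 has mode (k−1)θ, so θ = 17.8/(k−1).
Need P(X < 43.7) = 0.99 with θ tied to k this way. Start at k = 2, θ = 17.8: P(X<43.7) ≈ 0.703.
Too low — raise k to concentrate. Iterating converges to k ≈ 6.84.
Then θ = 17.8/(6.84−1) ≈ 3.05.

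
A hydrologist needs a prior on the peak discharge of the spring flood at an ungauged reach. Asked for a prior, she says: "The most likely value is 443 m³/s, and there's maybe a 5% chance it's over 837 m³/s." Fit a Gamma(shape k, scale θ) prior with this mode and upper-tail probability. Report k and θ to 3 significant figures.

k ≈ 7.87, θ ≈ 64.5

Gamma(k,θ) with k>1 has mode (k−1)θ, so θ = 443/(k−1).
Need P(X < 837) = 0.95 with θ tied to k this way. Start at k = 2, θ = 443: P(X<837) ≈ 0.563.
Too low — raise k to concentrate. Iterating converges to k ≈ 7.87.
Then θ = 443/(7.87−1) ≈ 64.5.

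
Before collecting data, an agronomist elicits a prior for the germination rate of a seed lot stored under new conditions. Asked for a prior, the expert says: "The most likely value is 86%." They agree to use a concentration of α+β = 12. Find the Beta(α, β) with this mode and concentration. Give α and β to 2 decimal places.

For α,β > 1 the Beta mode is (α−1)/(α+β−2). With α+β = 12, the mode is (α−1)/10.
Set (α−1)/10 = 0.86 → α = 1 + 0.86·10 = 9.60.
β = 12 − α = 2.40.

α = 9.60, β = 2.40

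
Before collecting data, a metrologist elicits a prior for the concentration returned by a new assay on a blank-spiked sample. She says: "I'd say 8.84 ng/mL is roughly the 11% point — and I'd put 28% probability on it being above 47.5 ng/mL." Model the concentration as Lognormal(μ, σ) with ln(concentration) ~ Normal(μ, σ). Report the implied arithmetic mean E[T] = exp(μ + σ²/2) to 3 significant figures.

If T ~ Lognormal(μ,σ) then ln T ~ Normal(μ,σ), so the p-quantile of ln T is μ + z_p·σ.
ln(8.84) = 2.179 and ln(47.5) = 3.861; z_{0.11} = -1.227, z_{0.72} = 0.5828.
σ = (3.861 − 2.179)/(0.5828 − (-1.227)) = 0.929.
μ = 2.179 − (-1.227)·0.929 = 3.319.
E[T] = exp(μ + σ²/2) = exp(3.319 + 0.4318) = 42.6 ng/mL.

E[T] ≈ 42.6 ng/mL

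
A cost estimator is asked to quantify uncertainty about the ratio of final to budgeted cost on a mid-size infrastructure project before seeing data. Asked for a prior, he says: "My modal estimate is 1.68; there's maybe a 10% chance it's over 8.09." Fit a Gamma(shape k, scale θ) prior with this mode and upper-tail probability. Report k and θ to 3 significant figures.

k ≈ 1.72, θ ≈ 2.33

Gamma(k,θ) with k>1 has mode (k−1)θ, so θ = 1.68/(k−1).
Need P(X < 8.09) = 0.9 with θ tied to k this way. Start at k = 2, θ = 1.68: P(X<8.09) ≈ 0.953.
Too high — lower k to spread out. Iterating converges to k ≈ 1.72.
Then θ = 1.68/(1.72−1) ≈ 2.33.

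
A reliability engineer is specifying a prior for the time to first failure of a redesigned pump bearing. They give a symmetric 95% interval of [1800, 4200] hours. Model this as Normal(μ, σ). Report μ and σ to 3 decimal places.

A symmetric 95% interval runs μ ± z·σ with z = 1.96.
Half-width = 1200, so σ = 1200/1.96 = 612.256.
μ is the interval midpoint, 3000.000.

μ = 3000.000, σ = 612.256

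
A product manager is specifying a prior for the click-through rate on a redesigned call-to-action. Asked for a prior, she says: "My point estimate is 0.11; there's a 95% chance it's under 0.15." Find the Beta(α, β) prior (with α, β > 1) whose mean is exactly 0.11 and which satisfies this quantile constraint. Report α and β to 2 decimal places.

α ≈ 20.35, β ≈ 164.65

With mean 0.11 fixed, write α = 0.11s, β = 0.89s where s = α+β.
Need P(θ < 0.15) = 0.95 under Beta(0.11s, 0.89s). Normal approximation: (q−m)/√(m(1−m)/s) ≈ z_{0.95} = 1.64, so s ≈ 0.11·0.89·(1.64)²/(0.15−0.11)² = 165.5.
At s = 165.5: P(θ<0.15) ≈ 0.941. Adjusting to match 0.95 gives s ≈ 185.00.
So α = 0.11·185.00 ≈ 20.35, β = 0.89·185.00 ≈ 164.65.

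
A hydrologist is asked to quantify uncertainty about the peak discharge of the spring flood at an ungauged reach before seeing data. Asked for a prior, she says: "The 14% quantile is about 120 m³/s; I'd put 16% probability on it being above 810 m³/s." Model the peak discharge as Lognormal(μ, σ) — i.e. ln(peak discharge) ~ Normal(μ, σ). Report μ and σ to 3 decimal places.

If T ~ Lognormal(μ,σ) then ln T ~ Normal(μ,σ), so the p-quantile of ln T is μ + z_p·σ.
ln(120) = 4.787 and ln(810) = 6.697; z_{0.14} = -1.08, z_{0.84} = 0.9945.
σ = (6.697 − 4.787)/(0.9945 − (-1.08)) = 0.920.
μ = 4.787 − (-1.08)·0.920 = 5.782.

μ ≈ 5.782, σ ≈ 0.920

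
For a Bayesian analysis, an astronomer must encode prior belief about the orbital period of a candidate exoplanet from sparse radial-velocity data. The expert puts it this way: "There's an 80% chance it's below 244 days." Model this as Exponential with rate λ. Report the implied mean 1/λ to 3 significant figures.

P(T < 244.0) = 1 − e^(−λ·244.0) = 0.8, so λ = −ln(1−0.8)/244.0 = −ln(0.2)/244.0 = 0.0066.
Mean = 1/λ = 152 days.

mean ≈ 152 days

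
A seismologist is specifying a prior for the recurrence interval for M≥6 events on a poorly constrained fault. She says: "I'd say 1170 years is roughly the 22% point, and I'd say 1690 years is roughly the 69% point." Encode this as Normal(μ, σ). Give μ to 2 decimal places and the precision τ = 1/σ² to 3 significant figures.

μ = 1486.66, τ = 5.95e-06

For Normal(μ,σ), the p-quantile is μ + z_p·σ. Here z_{0.22} = -0.7722, z_{0.69} = 0.4959.
So 1170 = μ − 0.7722σ and 1690 = μ + 0.4959σ.
Subtracting: σ = (1690 − 1170)/(0.4959 − (-0.7722)) = 410.08.
Then μ = 1170 − (-0.7722)·410.08 = 1486.66.
Precision τ = 1/σ² = 1/410.1² = 5.95e-06.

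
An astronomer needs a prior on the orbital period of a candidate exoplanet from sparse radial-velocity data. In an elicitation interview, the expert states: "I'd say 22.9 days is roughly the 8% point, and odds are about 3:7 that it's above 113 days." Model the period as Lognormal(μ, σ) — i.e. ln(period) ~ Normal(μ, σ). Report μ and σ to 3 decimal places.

If T ~ Lognormal(μ,σ) then ln T ~ Normal(μ,σ), so the p-quantile of ln T is μ + z_p·σ.
ln(22.9) = 3.131 and ln(113) = 4.727; z_{0.08} = -1.405, z_{0.7} = 0.5244.
σ = (4.727 − 3.131)/(0.5244 − (-1.405)) = 0.827.
μ = 3.131 − (-1.405)·0.827 = 4.294.

μ ≈ 4.294, σ ≈ 0.827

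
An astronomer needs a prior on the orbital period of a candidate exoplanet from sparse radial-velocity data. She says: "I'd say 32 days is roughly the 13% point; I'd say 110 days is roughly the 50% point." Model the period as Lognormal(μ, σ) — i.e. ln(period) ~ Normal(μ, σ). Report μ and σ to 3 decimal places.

μ ≈ 4.700, σ ≈ 1.096

If T ~ Lognormal(μ,σ) then ln T ~ Normal(μ,σ), so the p-quantile of ln T is μ + z_p·σ.
ln(32) = 3.466 and ln(110) = 4.7; z_{0.13} = -1.126, z_{0.5} = 0.
σ = (4.7 − 3.466)/(0 − (-1.126)) = 1.096.
μ = 3.466 − (-1.126)·1.096 = 4.700.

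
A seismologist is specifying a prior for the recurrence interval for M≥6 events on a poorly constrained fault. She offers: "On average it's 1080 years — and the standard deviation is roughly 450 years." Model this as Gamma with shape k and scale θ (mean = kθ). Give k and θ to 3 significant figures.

k ≈ 5.76, θ ≈ 188

For Gamma(k, scale θ): mean = kθ, variance = kθ², so CV = 1/√k.
CV = SD/mean = 450/1080 = 0.4167, hence k = 1/CV² = 5.76.
Then θ = mean/k = 1080/5.76 = 188.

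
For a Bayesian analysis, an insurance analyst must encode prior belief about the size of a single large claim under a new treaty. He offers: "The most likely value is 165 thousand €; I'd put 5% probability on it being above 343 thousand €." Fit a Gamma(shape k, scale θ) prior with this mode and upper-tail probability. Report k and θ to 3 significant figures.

k ≈ 6.16, θ ≈ 32

Gamma(k,θ) with k>1 has mode (k−1)θ, so θ = 165/(k−1).
Need P(X < 343) = 0.95 with θ tied to k this way. Start at k = 2, θ = 165: P(X<343) ≈ 0.615.
Too low — raise k to concentrate. Iterating converges to k ≈ 6.16.
Then θ = 165/(6.16−1) ≈ 32.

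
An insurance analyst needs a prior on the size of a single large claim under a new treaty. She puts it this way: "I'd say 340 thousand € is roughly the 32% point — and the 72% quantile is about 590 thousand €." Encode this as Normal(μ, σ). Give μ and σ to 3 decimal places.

For Normal(μ,σ), the p-quantile is μ + z_p·σ. Here z_{0.32} = -0.4677, z_{0.72} = 0.5828.
So 340 = μ − 0.4677σ and 590 = μ + 0.5828σ.
Subtracting: σ = (590 − 340)/(0.5828 − (-0.4677)) = 237.973.
Then μ = 340 − (-0.4677)·237.973 = 451.300.

μ = 451.300, σ = 237.973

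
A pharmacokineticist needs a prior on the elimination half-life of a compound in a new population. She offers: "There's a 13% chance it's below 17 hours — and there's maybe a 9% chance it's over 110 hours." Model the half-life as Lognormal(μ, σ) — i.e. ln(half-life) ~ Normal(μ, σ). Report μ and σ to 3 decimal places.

μ ≈ 3.686, σ ≈ 0.757

If T ~ Lognormal(μ,σ) then ln T ~ Normal(μ,σ), so the p-quantile of ln T is μ + z_p·σ.
ln(17) = 2.833 and ln(110) = 4.7; z_{0.13} = -1.126, z_{0.91} = 1.341.
σ = (4.7 − 2.833)/(1.341 − (-1.126)) = 0.757.
μ = 2.833 − (-1.126)·0.757 = 3.686.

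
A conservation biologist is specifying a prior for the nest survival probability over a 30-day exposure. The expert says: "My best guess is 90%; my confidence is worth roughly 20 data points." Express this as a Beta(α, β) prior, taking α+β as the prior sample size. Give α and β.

α = 18, β = 2

Under the effective-sample-size interpretation, Beta(α, β) has prior mean α/(α+β) and prior sample size α+β.
So α+β = 20 and α/(α+β) = 0.9, giving α = 0.9·20 = 18 and β = 20 − 18 = 2.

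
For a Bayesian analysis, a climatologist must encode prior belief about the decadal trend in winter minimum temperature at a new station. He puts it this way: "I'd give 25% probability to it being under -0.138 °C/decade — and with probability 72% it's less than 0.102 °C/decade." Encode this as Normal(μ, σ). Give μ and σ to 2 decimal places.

The p-quantile of Normal(μ,σ) is μ + z_p·σ, with z_{0.25} = -0.6745 and z_{0.72} = 0.5828.
Eliminate σ: μ = (z₂·x₁ − z₁·x₂)/(z₂ − z₁) = (0.5828·-0.138 − (-0.6745)·0.102)/1.257 = -0.01.
Then σ = (x₂ − x₁)/(z₂ − z₁) = (0.102 − -0.138)/1.257 = 0.19.

μ = -0.01, σ = 0.19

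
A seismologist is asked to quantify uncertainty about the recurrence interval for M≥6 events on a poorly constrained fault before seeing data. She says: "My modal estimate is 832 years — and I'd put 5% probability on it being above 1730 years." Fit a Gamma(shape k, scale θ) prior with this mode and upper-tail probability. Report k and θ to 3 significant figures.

k ≈ 6.16, θ ≈ 161

Gamma(k,θ) with k>1 has mode (k−1)θ, so θ = 832/(k−1).
Need P(X < 1730) = 0.95 with θ tied to k this way. Start at k = 2, θ = 832: P(X<1730) ≈ 0.615.
Too low — raise k to concentrate. Iterating converges to k ≈ 6.16.
Then θ = 832/(6.16−1) ≈ 161.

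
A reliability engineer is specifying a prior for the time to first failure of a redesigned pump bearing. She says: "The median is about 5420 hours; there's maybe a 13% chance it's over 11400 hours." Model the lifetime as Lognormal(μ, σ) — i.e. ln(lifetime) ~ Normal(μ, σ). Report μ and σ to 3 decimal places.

μ ≈ 8.598, σ ≈ 0.660

If T ~ Lognormal(μ,σ) then ln T ~ Normal(μ,σ), so the p-quantile of ln T is μ + z_p·σ.
ln(5420) = 8.598 and ln(11400) = 9.341; z_{0.5} = 0, z_{0.87} = 1.126.
σ = (9.341 − 8.598)/(1.126 − (0)) = 0.660.
μ = 8.598 − (0)·0.660 = 8.598.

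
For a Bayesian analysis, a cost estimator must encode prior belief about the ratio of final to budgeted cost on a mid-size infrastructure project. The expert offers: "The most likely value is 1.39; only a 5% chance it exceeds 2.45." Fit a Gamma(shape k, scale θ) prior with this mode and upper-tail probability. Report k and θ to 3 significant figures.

k ≈ 9.68, θ ≈ 0.16

Gamma(k,θ) with k>1 has mode (k−1)θ, so θ = 1.39/(k−1).
Need P(X < 2.45) = 0.95 with θ tied to k this way. Start at k = 2, θ = 1.39: P(X<2.45) ≈ 0.526.
Too low — raise k to concentrate. Iterating converges to k ≈ 9.68.
Then θ = 1.39/(9.68−1) ≈ 0.16.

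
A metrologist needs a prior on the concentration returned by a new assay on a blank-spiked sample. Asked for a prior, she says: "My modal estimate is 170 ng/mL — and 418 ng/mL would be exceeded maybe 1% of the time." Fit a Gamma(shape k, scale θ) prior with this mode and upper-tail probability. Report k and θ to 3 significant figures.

k ≈ 6.82, θ ≈ 29.2

Gamma(k,θ) with k>1 has mode (k−1)θ, so θ = 170/(k−1).
Need P(X < 418) = 0.99 with θ tied to k this way. Start at k = 2, θ = 170: P(X<418) ≈ 0.704.
Too low — raise k to concentrate. Iterating converges to k ≈ 6.82.
Then θ = 170/(6.82−1) ≈ 29.2.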